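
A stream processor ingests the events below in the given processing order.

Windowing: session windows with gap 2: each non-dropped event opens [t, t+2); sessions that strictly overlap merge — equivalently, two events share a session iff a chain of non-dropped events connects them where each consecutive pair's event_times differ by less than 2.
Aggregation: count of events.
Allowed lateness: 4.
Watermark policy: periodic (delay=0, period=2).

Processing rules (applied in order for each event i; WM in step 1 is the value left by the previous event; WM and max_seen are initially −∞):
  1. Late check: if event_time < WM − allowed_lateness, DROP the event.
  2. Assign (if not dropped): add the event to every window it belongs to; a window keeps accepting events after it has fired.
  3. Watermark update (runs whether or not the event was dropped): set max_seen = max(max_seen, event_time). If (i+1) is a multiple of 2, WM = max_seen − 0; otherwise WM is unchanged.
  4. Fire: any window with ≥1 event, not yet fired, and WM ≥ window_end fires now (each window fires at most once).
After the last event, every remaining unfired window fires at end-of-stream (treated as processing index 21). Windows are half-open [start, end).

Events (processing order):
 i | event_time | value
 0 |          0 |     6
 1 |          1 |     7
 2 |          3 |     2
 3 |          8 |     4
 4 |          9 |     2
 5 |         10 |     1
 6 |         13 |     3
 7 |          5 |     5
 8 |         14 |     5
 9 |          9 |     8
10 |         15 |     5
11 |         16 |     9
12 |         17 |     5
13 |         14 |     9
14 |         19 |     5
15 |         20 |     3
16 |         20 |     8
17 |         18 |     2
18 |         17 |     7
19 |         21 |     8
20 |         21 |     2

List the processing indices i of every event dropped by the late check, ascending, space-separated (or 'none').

7

i=0 t=0 v=6: → [0,2); WM=−∞
i=1 t=1 v=7: → [0,3); WM=1
i=2 t=3 v=2: → [3,5); WM=1
i=3 t=8 v=4: → [8,10); WM=8
i=4 t=9 v=2: → [8,11); WM=8
i=5 t=10 v=1: → [8,12); WM=10
i=6 t=13 v=3: → [13,15); WM=10
i=7 t=5 v=5: DROP (t<10-4); WM=13
i=8 t=14 v=5: → [13,16); WM=13
i=9 t=9 v=8: → [8,12); WM=14
i=10 t=15 v=5: → [13,17); WM=14
i=11 t=16 v=9: → [13,18); WM=16
i=12 t=17 v=5: → [13,19); WM=16
i=13 t=14 v=9: → [13,19); WM=17
i=14 t=19 v=5: → [19,21); WM=17
i=15 t=20 v=3: → [19,22); WM=20
i=16 t=20 v=8: → [19,22); WM=20
i=17 t=18 v=2: → [13,22); WM=20
i=18 t=17 v=7: → [13,22); WM=20
i=19 t=21 v=8: → [13,23); WM=21
i=20 t=21 v=2: → [13,23); WM=21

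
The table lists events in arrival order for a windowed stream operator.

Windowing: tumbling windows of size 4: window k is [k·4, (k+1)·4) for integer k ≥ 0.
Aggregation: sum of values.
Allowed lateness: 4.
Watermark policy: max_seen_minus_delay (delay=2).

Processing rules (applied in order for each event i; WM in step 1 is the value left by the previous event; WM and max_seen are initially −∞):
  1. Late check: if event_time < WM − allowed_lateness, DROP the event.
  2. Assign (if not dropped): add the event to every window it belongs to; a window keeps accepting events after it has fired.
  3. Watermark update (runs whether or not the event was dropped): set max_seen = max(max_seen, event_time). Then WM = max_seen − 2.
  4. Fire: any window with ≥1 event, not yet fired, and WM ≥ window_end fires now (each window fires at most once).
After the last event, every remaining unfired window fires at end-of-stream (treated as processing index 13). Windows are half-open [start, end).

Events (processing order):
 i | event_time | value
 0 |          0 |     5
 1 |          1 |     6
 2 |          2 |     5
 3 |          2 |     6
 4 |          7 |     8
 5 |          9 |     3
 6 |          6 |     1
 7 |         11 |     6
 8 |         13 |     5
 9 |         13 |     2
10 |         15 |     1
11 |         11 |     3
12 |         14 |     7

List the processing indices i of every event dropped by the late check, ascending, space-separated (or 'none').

i=0 t=0 v=5: → [0,4); WM=-2
i=1 t=1 v=6: → [0,4); WM=-1
i=2 t=2 v=5: → [0,4); WM=0
i=3 t=2 v=6: → [0,4); WM=0
i=4 t=7 v=8: → [4,8); WM=5; [0,4) fires=22
i=5 t=9 v=3: → [8,12); WM=7
i=6 t=6 v=1: → [4,8); WM=7
i=7 t=11 v=6: → [8,12); WM=9; [4,8) fires=9
i=8 t=13 v=5: → [12,16); WM=11
i=9 t=13 v=2: → [12,16); WM=11
i=10 t=15 v=1: → [12,16); WM=13; [8,12) fires=9
i=11 t=11 v=3: → [8,12); WM=13
i=12 t=14 v=7: → [12,16); WM=13

none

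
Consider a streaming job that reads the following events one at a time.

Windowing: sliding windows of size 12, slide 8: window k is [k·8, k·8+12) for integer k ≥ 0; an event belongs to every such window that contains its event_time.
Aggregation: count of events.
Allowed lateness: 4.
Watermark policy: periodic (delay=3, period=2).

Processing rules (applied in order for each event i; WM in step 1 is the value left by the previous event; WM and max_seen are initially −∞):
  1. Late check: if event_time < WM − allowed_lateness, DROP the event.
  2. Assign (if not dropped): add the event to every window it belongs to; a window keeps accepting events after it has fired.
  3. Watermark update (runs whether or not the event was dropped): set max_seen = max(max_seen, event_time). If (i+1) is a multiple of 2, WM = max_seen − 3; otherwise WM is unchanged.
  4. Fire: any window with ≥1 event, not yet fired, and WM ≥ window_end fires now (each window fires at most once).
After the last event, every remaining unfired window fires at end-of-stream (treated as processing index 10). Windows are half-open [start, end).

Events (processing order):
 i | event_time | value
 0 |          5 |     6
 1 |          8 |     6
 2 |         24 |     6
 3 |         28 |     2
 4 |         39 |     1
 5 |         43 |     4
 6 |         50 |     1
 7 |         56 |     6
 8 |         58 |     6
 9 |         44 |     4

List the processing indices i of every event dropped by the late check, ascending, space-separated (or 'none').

i=0 t=5 v=6: → [0,12); WM=−∞
i=1 t=8 v=6: → [8,20),[0,12); WM=5
i=2 t=24 v=6: → [24,36),[16,28); WM=5
i=3 t=28 v=2: → [24,36); WM=25; [0,12) fires=2 [8,20) fires=1
i=4 t=39 v=1: → [32,44); WM=25
i=5 t=43 v=4: → [40,52),[32,44); WM=40; [16,28) fires=1 [24,36) fires=2
i=6 t=50 v=1: → [48,60),[40,52); WM=40
i=7 t=56 v=6: → [56,68),[48,60); WM=53; [32,44) fires=2 [40,52) fires=2
i=8 t=58 v=6: → [56,68),[48,60); WM=53
i=9 t=44 v=4: DROP (t<53-4); WM=55

9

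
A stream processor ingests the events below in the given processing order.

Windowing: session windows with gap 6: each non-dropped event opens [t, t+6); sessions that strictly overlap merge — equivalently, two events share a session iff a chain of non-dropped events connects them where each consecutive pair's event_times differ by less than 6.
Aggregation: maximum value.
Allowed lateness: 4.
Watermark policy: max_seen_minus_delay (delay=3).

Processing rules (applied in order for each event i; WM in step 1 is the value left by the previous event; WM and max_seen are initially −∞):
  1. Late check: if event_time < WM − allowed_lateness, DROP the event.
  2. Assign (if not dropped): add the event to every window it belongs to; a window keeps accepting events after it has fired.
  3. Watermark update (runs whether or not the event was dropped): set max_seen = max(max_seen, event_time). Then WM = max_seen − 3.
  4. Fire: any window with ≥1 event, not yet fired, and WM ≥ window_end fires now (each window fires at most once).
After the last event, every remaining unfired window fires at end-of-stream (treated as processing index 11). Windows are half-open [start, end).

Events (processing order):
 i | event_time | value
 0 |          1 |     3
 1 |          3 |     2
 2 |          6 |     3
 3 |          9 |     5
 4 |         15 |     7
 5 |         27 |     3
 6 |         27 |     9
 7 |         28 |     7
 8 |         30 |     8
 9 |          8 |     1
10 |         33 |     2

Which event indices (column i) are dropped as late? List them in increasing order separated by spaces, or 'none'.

i=0 t=1 v=3: → [1,7); WM=-2
i=1 t=3 v=2: → [1,9); WM=0
i=2 t=6 v=3: → [1,12); WM=3
i=3 t=9 v=5: → [1,15); WM=6
i=4 t=15 v=7: → [15,21); WM=12
i=5 t=27 v=3: → [27,33); WM=24
i=6 t=27 v=9: → [27,33); WM=24
i=7 t=28 v=7: → [27,34); WM=25
i=8 t=30 v=8: → [27,36); WM=27
i=9 t=8 v=1: DROP (t<27-4); WM=27
i=10 t=33 v=2: → [27,39); WM=30

9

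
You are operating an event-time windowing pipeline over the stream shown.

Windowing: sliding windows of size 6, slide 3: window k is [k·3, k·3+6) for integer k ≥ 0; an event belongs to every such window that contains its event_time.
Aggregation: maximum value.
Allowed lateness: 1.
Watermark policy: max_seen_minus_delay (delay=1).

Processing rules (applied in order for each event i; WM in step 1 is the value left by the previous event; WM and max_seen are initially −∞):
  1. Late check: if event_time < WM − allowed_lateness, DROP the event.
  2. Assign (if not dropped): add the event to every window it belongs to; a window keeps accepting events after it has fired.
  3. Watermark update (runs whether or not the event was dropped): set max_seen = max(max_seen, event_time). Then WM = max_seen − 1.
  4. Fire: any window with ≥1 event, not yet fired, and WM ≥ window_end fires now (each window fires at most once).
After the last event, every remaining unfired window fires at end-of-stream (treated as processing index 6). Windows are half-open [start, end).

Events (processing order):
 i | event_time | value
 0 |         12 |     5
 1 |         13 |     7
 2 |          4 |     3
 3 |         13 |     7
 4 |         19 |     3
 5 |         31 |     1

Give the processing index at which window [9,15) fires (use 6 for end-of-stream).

4

i=0 t=12 v=5: → [12,18),[9,15); WM=11
i=1 t=13 v=7: → [12,18),[9,15); WM=12
i=2 t=4 v=3: DROP (t<12-1); WM=12
i=3 t=13 v=7: → [12,18),[9,15); WM=12
i=4 t=19 v=3: → [18,24),[15,21); WM=18; [9,15) fires=7 [12,18) fires=7
i=5 t=31 v=1: → [30,36),[27,33); WM=30; [15,21) fires=3 [18,24) fires=3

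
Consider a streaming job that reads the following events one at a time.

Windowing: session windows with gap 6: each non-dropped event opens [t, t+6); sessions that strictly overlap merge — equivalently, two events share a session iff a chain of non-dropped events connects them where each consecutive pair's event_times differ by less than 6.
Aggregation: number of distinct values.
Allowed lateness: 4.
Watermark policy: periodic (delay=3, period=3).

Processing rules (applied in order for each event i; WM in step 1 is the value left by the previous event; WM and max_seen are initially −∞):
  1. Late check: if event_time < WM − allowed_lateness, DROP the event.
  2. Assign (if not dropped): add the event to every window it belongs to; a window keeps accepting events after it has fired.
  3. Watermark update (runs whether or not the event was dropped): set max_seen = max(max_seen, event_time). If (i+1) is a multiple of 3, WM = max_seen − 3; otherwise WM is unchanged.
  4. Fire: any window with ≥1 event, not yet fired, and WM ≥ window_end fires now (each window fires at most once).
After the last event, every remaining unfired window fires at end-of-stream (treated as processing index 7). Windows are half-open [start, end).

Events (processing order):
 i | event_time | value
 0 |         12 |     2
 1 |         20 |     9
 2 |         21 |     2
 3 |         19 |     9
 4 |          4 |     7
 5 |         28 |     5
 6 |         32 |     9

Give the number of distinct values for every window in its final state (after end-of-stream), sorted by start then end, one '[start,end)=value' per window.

[12,18)=1 [19,27)=2 [28,38)=2

i=0 t=12 v=2: → [12,18); WM=−∞
i=1 t=20 v=9: → [20,26); WM=−∞
i=2 t=21 v=2: → [20,27); WM=18
i=3 t=19 v=9: → [19,27); WM=18
i=4 t=4 v=7: DROP (t<18-4); WM=18
i=5 t=28 v=5: → [28,34); WM=25
i=6 t=32 v=9: → [28,38); WM=25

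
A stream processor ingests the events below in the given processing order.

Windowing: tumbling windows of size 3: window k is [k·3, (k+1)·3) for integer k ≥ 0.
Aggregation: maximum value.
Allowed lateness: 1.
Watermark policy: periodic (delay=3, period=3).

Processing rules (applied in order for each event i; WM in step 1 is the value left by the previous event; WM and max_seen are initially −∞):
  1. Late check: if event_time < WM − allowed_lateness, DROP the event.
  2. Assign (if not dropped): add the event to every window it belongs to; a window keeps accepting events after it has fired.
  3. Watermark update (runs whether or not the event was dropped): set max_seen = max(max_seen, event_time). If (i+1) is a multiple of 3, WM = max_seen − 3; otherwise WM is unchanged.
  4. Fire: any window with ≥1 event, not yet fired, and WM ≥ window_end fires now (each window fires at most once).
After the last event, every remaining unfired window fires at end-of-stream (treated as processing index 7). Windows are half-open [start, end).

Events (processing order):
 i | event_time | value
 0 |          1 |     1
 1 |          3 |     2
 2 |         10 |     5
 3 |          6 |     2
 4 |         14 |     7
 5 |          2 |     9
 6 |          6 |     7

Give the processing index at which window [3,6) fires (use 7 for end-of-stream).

2

i=0 t=1 v=1: → [0,3); WM=−∞
i=1 t=3 v=2: → [3,6); WM=−∞
i=2 t=10 v=5: → [9,12); WM=7; [0,3) fires=1 [3,6) fires=2
i=3 t=6 v=2: → [6,9); WM=7
i=4 t=14 v=7: → [12,15); WM=7
i=5 t=2 v=9: DROP (t<7-1); WM=11; [6,9) fires=2
i=6 t=6 v=7: DROP (t<11-1); WM=11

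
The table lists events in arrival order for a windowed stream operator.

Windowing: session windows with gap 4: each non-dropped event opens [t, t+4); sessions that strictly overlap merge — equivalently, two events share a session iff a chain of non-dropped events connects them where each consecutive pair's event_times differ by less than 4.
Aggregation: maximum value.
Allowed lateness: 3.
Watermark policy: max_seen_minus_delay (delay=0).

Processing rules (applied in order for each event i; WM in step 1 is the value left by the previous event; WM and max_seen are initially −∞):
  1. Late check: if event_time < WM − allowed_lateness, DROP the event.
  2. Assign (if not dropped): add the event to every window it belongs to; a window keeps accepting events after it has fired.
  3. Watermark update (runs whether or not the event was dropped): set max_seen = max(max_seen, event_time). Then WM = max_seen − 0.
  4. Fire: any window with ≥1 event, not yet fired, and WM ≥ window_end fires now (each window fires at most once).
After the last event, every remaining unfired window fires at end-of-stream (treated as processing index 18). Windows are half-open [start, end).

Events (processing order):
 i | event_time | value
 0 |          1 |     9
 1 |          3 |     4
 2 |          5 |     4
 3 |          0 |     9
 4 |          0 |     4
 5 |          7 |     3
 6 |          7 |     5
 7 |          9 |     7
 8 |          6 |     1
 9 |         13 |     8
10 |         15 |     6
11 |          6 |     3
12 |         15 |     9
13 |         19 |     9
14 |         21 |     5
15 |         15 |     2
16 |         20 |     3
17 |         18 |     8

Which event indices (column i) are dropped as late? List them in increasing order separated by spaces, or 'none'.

i=0 t=1 v=9: → [1,5); WM=1
i=1 t=3 v=4: → [1,7); WM=3
i=2 t=5 v=4: → [1,9); WM=5
i=3 t=0 v=9: DROP (t<5-3); WM=5
i=4 t=0 v=4: DROP (t<5-3); WM=5
i=5 t=7 v=3: → [1,11); WM=7
i=6 t=7 v=5: → [1,11); WM=7
i=7 t=9 v=7: → [1,13); WM=9
i=8 t=6 v=1: → [1,13); WM=9
i=9 t=13 v=8: → [13,17); WM=13
i=10 t=15 v=6: → [13,19); WM=15
i=11 t=6 v=3: DROP (t<15-3); WM=15
i=12 t=15 v=9: → [13,19); WM=15
i=13 t=19 v=9: → [19,23); WM=19
i=14 t=21 v=5: → [19,25); WM=21
i=15 t=15 v=2: DROP (t<21-3); WM=21
i=16 t=20 v=3: → [19,25); WM=21
i=17 t=18 v=8: → [13,25); WM=21

3 4 11 15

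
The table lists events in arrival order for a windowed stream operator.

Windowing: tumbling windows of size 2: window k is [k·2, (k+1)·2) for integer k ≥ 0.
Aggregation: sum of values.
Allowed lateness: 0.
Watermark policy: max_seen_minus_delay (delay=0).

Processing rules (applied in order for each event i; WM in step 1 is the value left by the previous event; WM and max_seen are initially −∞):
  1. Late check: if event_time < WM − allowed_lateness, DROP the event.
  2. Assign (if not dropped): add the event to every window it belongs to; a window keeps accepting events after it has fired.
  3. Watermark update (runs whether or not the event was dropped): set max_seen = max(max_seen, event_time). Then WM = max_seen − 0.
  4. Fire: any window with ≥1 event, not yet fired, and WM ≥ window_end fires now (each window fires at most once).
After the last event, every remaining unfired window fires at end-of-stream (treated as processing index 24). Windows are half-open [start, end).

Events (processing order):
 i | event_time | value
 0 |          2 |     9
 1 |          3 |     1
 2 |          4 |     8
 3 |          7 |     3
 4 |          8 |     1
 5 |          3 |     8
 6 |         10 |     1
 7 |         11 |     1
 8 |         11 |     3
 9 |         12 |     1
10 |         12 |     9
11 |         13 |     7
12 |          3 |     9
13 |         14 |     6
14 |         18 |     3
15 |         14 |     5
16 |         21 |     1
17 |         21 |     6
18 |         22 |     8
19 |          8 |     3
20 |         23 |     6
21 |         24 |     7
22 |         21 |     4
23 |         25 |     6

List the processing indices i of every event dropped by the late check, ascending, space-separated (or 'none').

5 12 15 19 22

i=0 t=2 v=9: → [2,4); WM=2
i=1 t=3 v=1: → [2,4); WM=3
i=2 t=4 v=8: → [4,6); WM=4; [2,4) fires=10
i=3 t=7 v=3: → [6,8); WM=7; [4,6) fires=8
i=4 t=8 v=1: → [8,10); WM=8; [6,8) fires=3
i=5 t=3 v=8: DROP (t<8-0); WM=8
i=6 t=10 v=1: → [10,12); WM=10; [8,10) fires=1
i=7 t=11 v=1: → [10,12); WM=11
i=8 t=11 v=3: → [10,12); WM=11
i=9 t=12 v=1: → [12,14); WM=12; [10,12) fires=5
i=10 t=12 v=9: → [12,14); WM=12
i=11 t=13 v=7: → [12,14); WM=13
i=12 t=3 v=9: DROP (t<13-0); WM=13
i=13 t=14 v=6: → [14,16); WM=14; [12,14) fires=17
i=14 t=18 v=3: → [18,20); WM=18; [14,16) fires=6
i=15 t=14 v=5: DROP (t<18-0); WM=18
i=16 t=21 v=1: → [20,22); WM=21; [18,20) fires=3
i=17 t=21 v=6: → [20,22); WM=21
i=18 t=22 v=8: → [22,24); WM=22; [20,22) fires=7
i=19 t=8 v=3: DROP (t<22-0); WM=22
i=20 t=23 v=6: → [22,24); WM=23
i=21 t=24 v=7: → [24,26); WM=24; [22,24) fires=14
i=22 t=21 v=4: DROP (t<24-0); WM=24
i=23 t=25 v=6: → [24,26); WM=25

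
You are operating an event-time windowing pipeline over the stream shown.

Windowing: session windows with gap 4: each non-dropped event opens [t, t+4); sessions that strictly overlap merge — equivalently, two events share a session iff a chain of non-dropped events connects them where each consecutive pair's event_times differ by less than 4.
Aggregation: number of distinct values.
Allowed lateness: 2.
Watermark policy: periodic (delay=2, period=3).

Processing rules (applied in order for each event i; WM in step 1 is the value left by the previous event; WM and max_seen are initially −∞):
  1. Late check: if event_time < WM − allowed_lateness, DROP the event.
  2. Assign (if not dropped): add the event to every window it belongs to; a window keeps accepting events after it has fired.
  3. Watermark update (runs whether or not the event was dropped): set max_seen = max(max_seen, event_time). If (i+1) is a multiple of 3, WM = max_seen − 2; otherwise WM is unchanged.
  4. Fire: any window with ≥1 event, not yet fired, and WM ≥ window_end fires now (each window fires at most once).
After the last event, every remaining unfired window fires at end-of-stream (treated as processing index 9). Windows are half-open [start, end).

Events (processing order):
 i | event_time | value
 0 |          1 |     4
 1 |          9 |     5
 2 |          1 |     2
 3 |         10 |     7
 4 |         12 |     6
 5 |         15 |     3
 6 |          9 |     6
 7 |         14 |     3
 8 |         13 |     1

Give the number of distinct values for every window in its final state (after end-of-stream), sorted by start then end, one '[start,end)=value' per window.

i=0 t=1 v=4: → [1,5); WM=−∞
i=1 t=9 v=5: → [9,13); WM=−∞
i=2 t=1 v=2: → [1,5); WM=7
i=3 t=10 v=7: → [9,14); WM=7
i=4 t=12 v=6: → [9,16); WM=7
i=5 t=15 v=3: → [9,19); WM=13
i=6 t=9 v=6: DROP (t<13-2); WM=13
i=7 t=14 v=3: → [9,19); WM=13
i=8 t=13 v=1: → [9,19); WM=13

[1,5)=2 [9,19)=5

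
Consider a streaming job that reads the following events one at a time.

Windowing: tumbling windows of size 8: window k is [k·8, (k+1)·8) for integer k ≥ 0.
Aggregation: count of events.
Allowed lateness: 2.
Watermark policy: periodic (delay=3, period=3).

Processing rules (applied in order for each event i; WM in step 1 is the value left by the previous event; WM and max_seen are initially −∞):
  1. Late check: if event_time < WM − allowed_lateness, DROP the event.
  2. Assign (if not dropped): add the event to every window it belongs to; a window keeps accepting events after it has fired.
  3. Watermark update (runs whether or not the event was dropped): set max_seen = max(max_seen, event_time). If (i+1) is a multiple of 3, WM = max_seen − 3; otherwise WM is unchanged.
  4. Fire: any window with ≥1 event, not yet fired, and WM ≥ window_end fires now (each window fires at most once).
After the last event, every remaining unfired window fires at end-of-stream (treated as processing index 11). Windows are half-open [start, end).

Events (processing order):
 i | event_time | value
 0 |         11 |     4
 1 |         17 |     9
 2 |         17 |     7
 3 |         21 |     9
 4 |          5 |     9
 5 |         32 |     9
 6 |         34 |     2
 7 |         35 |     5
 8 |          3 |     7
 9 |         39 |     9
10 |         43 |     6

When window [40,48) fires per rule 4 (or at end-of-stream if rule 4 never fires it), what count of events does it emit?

1

i=0 t=11 v=4: → [8,16); WM=−∞
i=1 t=17 v=9: → [16,24); WM=−∞
i=2 t=17 v=7: → [16,24); WM=14
i=3 t=21 v=9: → [16,24); WM=14
i=4 t=5 v=9: DROP (t<14-2); WM=14
i=5 t=32 v=9: → [32,40); WM=29; [8,16) fires=1 [16,24) fires=3
i=6 t=34 v=2: → [32,40); WM=29
i=7 t=35 v=5: → [32,40); WM=29
i=8 t=3 v=7: DROP (t<29-2); WM=32
i=9 t=39 v=9: → [32,40); WM=32
i=10 t=43 v=6: → [40,48); WM=32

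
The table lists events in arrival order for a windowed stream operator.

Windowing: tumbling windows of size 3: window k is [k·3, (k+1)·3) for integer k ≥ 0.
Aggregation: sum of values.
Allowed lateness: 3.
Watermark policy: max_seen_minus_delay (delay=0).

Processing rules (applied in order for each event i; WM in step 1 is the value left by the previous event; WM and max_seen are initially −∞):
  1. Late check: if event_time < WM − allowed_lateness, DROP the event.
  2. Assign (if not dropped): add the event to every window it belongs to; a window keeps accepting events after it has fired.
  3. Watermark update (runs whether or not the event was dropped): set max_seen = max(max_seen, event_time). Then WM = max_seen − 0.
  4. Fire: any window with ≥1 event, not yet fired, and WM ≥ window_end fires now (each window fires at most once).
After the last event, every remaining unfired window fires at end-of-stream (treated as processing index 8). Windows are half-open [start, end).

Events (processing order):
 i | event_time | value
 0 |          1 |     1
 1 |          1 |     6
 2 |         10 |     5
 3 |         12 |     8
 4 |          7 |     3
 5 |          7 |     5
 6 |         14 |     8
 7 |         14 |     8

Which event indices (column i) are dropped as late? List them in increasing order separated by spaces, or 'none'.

i=0 t=1 v=1: → [0,3); WM=1
i=1 t=1 v=6: → [0,3); WM=1
i=2 t=10 v=5: → [9,12); WM=10; [0,3) fires=7
i=3 t=12 v=8: → [12,15); WM=12; [9,12) fires=5
i=4 t=7 v=3: DROP (t<12-3); WM=12
i=5 t=7 v=5: DROP (t<12-3); WM=12
i=6 t=14 v=8: → [12,15); WM=14
i=7 t=14 v=8: → [12,15); WM=14

4 5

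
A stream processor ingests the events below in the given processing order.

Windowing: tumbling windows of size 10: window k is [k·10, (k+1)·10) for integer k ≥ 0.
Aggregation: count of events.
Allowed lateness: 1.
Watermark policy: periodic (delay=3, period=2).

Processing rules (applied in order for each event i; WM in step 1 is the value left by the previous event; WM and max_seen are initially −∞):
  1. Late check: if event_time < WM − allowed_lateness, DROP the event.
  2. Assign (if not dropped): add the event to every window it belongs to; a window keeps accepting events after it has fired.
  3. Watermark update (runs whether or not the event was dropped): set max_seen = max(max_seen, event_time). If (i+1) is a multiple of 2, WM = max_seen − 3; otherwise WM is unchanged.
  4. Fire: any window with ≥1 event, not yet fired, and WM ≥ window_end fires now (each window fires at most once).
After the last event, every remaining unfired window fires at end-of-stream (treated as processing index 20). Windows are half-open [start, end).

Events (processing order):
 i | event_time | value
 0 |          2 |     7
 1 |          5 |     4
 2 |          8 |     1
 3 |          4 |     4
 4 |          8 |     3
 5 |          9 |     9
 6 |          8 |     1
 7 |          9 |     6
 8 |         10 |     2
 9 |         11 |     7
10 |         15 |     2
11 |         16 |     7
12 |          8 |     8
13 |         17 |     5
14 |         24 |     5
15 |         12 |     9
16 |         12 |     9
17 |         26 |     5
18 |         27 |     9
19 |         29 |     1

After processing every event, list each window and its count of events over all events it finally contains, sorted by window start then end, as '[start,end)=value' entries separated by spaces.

[0,10)=8 [10,20)=5 [20,30)=4

i=0 t=2 v=7: → [0,10); WM=−∞
i=1 t=5 v=4: → [0,10); WM=2
i=2 t=8 v=1: → [0,10); WM=2
i=3 t=4 v=4: → [0,10); WM=5
i=4 t=8 v=3: → [0,10); WM=5
i=5 t=9 v=9: → [0,10); WM=6
i=6 t=8 v=1: → [0,10); WM=6
i=7 t=9 v=6: → [0,10); WM=6
i=8 t=10 v=2: → [10,20); WM=6
i=9 t=11 v=7: → [10,20); WM=8
i=10 t=15 v=2: → [10,20); WM=8
i=11 t=16 v=7: → [10,20); WM=13; [0,10) fires=8
i=12 t=8 v=8: DROP (t<13-1); WM=13
i=13 t=17 v=5: → [10,20); WM=14
i=14 t=24 v=5: → [20,30); WM=14
i=15 t=12 v=9: DROP (t<14-1); WM=21; [10,20) fires=5
i=16 t=12 v=9: DROP (t<21-1); WM=21
i=17 t=26 v=5: → [20,30); WM=23
i=18 t=27 v=9: → [20,30); WM=23
i=19 t=29 v=1: → [20,30); WM=26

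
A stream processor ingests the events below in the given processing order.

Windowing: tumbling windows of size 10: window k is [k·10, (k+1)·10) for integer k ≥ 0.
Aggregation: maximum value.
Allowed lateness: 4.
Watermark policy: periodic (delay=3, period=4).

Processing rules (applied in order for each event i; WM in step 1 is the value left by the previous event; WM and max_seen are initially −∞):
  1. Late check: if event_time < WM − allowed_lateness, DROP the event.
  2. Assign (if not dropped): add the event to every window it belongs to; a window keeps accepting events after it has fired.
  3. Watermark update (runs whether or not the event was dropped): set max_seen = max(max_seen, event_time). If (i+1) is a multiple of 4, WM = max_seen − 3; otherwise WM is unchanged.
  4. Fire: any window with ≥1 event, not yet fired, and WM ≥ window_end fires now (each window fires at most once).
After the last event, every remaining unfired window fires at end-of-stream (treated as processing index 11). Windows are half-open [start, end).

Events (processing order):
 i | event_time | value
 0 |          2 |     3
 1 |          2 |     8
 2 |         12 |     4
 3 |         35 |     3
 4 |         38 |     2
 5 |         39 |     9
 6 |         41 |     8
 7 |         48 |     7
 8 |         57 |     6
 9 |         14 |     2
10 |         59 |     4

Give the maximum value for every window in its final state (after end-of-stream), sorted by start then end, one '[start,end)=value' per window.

i=0 t=2 v=3: → [0,10); WM=−∞
i=1 t=2 v=8: → [0,10); WM=−∞
i=2 t=12 v=4: → [10,20); WM=−∞
i=3 t=35 v=3: → [30,40); WM=32; [0,10) fires=8 [10,20) fires=4
i=4 t=38 v=2: → [30,40); WM=32
i=5 t=39 v=9: → [30,40); WM=32
i=6 t=41 v=8: → [40,50); WM=32
i=7 t=48 v=7: → [40,50); WM=45; [30,40) fires=9
i=8 t=57 v=6: → [50,60); WM=45
i=9 t=14 v=2: DROP (t<45-4); WM=45
i=10 t=59 v=4: → [50,60); WM=45

[0,10)=8 [10,20)=4 [30,40)=9 [40,50)=8 [50,60)=6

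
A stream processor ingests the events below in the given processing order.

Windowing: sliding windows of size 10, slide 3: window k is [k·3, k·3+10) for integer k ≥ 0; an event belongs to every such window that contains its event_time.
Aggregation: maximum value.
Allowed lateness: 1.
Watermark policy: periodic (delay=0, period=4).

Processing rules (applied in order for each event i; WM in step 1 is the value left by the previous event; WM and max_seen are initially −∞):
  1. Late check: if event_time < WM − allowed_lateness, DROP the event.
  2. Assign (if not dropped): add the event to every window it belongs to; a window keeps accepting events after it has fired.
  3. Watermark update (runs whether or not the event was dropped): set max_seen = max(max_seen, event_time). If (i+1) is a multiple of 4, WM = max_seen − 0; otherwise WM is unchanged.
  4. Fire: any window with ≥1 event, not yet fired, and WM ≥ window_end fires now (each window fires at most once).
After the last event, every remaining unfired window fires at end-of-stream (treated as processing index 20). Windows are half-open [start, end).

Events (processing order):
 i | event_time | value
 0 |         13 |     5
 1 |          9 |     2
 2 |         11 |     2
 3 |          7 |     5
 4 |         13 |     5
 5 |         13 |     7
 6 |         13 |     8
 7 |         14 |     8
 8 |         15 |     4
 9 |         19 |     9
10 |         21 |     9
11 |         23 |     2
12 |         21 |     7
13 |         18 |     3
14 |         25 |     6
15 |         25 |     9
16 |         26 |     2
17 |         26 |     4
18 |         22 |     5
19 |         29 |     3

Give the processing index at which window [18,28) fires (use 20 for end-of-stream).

i=0 t=13 v=5: → [12,22),[9,19),[6,16); WM=−∞
i=1 t=9 v=2: → [9,19),[6,16),[3,13),[0,10); WM=−∞
i=2 t=11 v=2: → [9,19),[6,16),[3,13); WM=−∞
i=3 t=7 v=5: → [6,16),[3,13),[0,10); WM=13; [0,10) fires=5 [3,13) fires=5
i=4 t=13 v=5: → [12,22),[9,19),[6,16); WM=13
i=5 t=13 v=7: → [12,22),[9,19),[6,16); WM=13
i=6 t=13 v=8: → [12,22),[9,19),[6,16); WM=13
i=7 t=14 v=8: → [12,22),[9,19),[6,16); WM=14
i=8 t=15 v=4: → [15,25),[12,22),[9,19),[6,16); WM=14
i=9 t=19 v=9: → [18,28),[15,25),[12,22); WM=14
i=10 t=21 v=9: → [21,31),[18,28),[15,25),[12,22); WM=14
i=11 t=23 v=2: → [21,31),[18,28),[15,25); WM=23; [6,16) fires=8 [9,19) fires=8 [12,22) fires=9
i=12 t=21 v=7: DROP (t<23-1); WM=23
i=13 t=18 v=3: DROP (t<23-1); WM=23
i=14 t=25 v=6: → [24,34),[21,31),[18,28); WM=23
i=15 t=25 v=9: → [24,34),[21,31),[18,28); WM=25; [15,25) fires=9
i=16 t=26 v=2: → [24,34),[21,31),[18,28); WM=25
i=17 t=26 v=4: → [24,34),[21,31),[18,28); WM=25
i=18 t=22 v=5: DROP (t<25-1); WM=25
i=19 t=29 v=3: → [27,37),[24,34),[21,31); WM=29; [18,28) fires=9

19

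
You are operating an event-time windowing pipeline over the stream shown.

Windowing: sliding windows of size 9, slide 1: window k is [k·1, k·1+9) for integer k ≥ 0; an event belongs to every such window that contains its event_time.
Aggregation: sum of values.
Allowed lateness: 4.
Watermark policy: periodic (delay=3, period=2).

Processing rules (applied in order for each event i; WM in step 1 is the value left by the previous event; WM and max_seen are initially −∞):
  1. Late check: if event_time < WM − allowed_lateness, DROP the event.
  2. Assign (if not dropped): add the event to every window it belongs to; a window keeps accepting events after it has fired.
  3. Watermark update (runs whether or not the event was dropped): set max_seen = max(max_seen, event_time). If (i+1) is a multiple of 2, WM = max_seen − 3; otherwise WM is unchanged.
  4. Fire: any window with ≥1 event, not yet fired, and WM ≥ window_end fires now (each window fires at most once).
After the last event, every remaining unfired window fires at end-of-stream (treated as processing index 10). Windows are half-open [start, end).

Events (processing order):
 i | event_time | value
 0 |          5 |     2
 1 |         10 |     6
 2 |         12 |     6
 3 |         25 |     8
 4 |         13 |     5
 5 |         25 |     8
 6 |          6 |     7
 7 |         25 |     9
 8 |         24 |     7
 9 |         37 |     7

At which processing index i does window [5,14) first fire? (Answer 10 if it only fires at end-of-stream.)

3

i=0 t=5 v=2: → [5,14),[4,13),[3,12),[2,11),[1,10),[0,9); WM=−∞
i=1 t=10 v=6: → [10,19),[9,18),[8,17),[7,16),[6,15),[5,14),[4,13),[3,12),[2,11); WM=7
i=2 t=12 v=6: → [12,21),[11,20),[10,19),[9,18),[8,17),[7,16),[6,15),[5,14),[4,13); WM=7
i=3 t=25 v=8: → [25,34),[24,33),[23,32),[22,31),[21,30),[20,29),[19,28),[18,27),[17,26); WM=22; [0,9) fires=2 [1,10) fires=2 [2,11) fires=8 [3,12) fires=8 [4,13) fires=14 [5,14) fires=14 [6,15) fires=12 [7,16) fires=12 [8,17) fires=12 [9,18) fires=12 [10,19) fires=12 [11,20) fires=6 [12,21) fires=6
i=4 t=13 v=5: DROP (t<22-4); WM=22
i=5 t=25 v=8: → [25,34),[24,33),[23,32),[22,31),[21,30),[20,29),[19,28),[18,27),[17,26); WM=22
i=6 t=6 v=7: DROP (t<22-4); WM=22
i=7 t=25 v=9: → [25,34),[24,33),[23,32),[22,31),[21,30),[20,29),[19,28),[18,27),[17,26); WM=22
i=8 t=24 v=7: → [24,33),[23,32),[22,31),[21,30),[20,29),[19,28),[18,27),[17,26),[16,25); WM=22
i=9 t=37 v=7: → [37,46),[36,45),[35,44),[34,43),[33,42),[32,41),[31,40),[30,39),[29,38); WM=34; [16,25) fires=7 [17,26) fires=32 [18,27) fires=32 [19,28) fires=32 [20,29) fires=32 [21,30) fires=32 [22,31) fires=32 [23,32) fires=32 [24,33) fires=32 [25,34) fires=25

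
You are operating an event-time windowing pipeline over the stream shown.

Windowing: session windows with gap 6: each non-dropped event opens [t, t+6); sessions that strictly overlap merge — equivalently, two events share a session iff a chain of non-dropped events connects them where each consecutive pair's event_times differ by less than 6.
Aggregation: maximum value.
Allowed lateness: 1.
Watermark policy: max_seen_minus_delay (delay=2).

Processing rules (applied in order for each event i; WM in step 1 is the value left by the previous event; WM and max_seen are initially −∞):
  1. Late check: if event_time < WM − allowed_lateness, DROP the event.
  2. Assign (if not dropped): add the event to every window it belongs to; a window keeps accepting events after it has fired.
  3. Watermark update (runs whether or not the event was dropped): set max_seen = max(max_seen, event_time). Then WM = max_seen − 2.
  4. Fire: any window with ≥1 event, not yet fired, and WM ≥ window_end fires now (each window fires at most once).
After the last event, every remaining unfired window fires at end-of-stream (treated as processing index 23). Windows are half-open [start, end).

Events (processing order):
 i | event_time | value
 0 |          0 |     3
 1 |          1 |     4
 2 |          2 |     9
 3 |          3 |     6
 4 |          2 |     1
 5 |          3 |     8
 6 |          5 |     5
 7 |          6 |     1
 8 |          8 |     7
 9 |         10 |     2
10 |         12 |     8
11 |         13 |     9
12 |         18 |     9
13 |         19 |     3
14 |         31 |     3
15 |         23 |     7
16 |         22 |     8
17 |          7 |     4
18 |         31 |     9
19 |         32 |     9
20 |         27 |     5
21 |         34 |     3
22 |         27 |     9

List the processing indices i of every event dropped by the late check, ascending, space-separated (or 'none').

15 16 17 20 22

i=0 t=0 v=3: → [0,6); WM=-2
i=1 t=1 v=4: → [0,7); WM=-1
i=2 t=2 v=9: → [0,8); WM=0
i=3 t=3 v=6: → [0,9); WM=1
i=4 t=2 v=1: → [0,9); WM=1
i=5 t=3 v=8: → [0,9); WM=1
i=6 t=5 v=5: → [0,11); WM=3
i=7 t=6 v=1: → [0,12); WM=4
i=8 t=8 v=7: → [0,14); WM=6
i=9 t=10 v=2: → [0,16); WM=8
i=10 t=12 v=8: → [0,18); WM=10
i=11 t=13 v=9: → [0,19); WM=11
i=12 t=18 v=9: → [0,24); WM=16
i=13 t=19 v=3: → [0,25); WM=17
i=14 t=31 v=3: → [31,37); WM=29
i=15 t=23 v=7: DROP (t<29-1); WM=29
i=16 t=22 v=8: DROP (t<29-1); WM=29
i=17 t=7 v=4: DROP (t<29-1); WM=29
i=18 t=31 v=9: → [31,37); WM=29
i=19 t=32 v=9: → [31,38); WM=30
i=20 t=27 v=5: DROP (t<30-1); WM=30
i=21 t=34 v=3: → [31,40); WM=32
i=22 t=27 v=9: DROP (t<32-1); WM=32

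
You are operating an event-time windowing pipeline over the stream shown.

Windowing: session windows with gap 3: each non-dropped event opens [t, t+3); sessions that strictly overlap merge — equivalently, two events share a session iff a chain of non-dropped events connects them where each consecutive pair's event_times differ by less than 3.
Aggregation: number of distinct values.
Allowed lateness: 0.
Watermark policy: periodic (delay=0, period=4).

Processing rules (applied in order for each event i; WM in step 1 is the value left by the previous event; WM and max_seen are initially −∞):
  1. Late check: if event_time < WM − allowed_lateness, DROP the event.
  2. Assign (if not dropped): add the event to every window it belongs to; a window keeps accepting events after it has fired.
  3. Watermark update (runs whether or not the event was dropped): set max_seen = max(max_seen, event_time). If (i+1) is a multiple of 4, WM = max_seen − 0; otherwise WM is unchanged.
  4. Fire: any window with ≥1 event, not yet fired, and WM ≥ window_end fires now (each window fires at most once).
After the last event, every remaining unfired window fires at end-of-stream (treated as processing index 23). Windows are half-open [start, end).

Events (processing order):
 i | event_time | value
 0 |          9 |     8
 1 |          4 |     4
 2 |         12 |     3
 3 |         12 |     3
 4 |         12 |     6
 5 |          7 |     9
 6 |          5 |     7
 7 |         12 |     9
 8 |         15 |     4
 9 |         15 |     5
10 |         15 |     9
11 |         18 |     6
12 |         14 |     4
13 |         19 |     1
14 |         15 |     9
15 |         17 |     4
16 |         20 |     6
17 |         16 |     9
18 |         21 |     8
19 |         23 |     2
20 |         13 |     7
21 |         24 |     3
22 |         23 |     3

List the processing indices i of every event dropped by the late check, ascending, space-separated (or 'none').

5 6 12 14 15 17 20

i=0 t=9 v=8: → [9,12); WM=−∞
i=1 t=4 v=4: → [4,7); WM=−∞
i=2 t=12 v=3: → [12,15); WM=−∞
i=3 t=12 v=3: → [12,15); WM=12
i=4 t=12 v=6: → [12,15); WM=12
i=5 t=7 v=9: DROP (t<12-0); WM=12
i=6 t=5 v=7: DROP (t<12-0); WM=12
i=7 t=12 v=9: → [12,15); WM=12
i=8 t=15 v=4: → [15,18); WM=12
i=9 t=15 v=5: → [15,18); WM=12
i=10 t=15 v=9: → [15,18); WM=12
i=11 t=18 v=6: → [18,21); WM=18
i=12 t=14 v=4: DROP (t<18-0); WM=18
i=13 t=19 v=1: → [18,22); WM=18
i=14 t=15 v=9: DROP (t<18-0); WM=18
i=15 t=17 v=4: DROP (t<18-0); WM=19
i=16 t=20 v=6: → [18,23); WM=19
i=17 t=16 v=9: DROP (t<19-0); WM=19
i=18 t=21 v=8: → [18,24); WM=19
i=19 t=23 v=2: → [18,26); WM=23
i=20 t=13 v=7: DROP (t<23-0); WM=23
i=21 t=24 v=3: → [18,27); WM=23
i=22 t=23 v=3: → [18,27); WM=23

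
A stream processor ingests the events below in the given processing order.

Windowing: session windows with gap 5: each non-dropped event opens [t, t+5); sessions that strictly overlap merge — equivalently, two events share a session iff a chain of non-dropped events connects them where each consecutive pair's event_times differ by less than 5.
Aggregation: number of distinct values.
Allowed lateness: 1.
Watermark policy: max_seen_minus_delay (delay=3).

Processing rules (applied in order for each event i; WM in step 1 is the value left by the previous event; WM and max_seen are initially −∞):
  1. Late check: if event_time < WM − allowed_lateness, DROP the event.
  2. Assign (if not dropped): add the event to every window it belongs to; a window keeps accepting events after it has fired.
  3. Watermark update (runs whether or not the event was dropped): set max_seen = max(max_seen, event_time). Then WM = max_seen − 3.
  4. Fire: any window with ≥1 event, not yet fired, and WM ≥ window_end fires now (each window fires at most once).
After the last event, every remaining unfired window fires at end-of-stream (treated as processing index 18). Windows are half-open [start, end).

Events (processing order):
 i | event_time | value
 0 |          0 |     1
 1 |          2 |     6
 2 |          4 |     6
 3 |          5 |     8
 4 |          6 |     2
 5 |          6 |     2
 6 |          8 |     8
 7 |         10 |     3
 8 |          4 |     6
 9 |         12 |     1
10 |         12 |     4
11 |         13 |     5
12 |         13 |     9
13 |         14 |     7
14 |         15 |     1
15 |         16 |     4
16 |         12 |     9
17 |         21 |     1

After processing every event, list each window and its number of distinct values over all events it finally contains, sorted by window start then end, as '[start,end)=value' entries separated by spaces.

i=0 t=0 v=1: → [0,5); WM=-3
i=1 t=2 v=6: → [0,7); WM=-1
i=2 t=4 v=6: → [0,9); WM=1
i=3 t=5 v=8: → [0,10); WM=2
i=4 t=6 v=2: → [0,11); WM=3
i=5 t=6 v=2: → [0,11); WM=3
i=6 t=8 v=8: → [0,13); WM=5
i=7 t=10 v=3: → [0,15); WM=7
i=8 t=4 v=6: DROP (t<7-1); WM=7
i=9 t=12 v=1: → [0,17); WM=9
i=10 t=12 v=4: → [0,17); WM=9
i=11 t=13 v=5: → [0,18); WM=10
i=12 t=13 v=9: → [0,18); WM=10
i=13 t=14 v=7: → [0,19); WM=11
i=14 t=15 v=1: → [0,20); WM=12
i=15 t=16 v=4: → [0,21); WM=13
i=16 t=12 v=9: → [0,21); WM=13
i=17 t=21 v=1: → [21,26); WM=18

[0,21)=9 [21,26)=1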